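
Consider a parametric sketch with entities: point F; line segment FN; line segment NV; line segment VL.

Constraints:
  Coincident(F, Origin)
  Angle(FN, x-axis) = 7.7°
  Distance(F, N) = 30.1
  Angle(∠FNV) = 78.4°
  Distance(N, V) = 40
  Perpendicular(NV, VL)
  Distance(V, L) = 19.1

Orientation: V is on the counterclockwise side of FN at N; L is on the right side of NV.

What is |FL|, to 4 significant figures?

59.27

∠FNV = 78.4°, so NV runs at 7.7° + (180° − 78.4°) = 109.3° from the x-axis; with |NV| = 40.0, V = N + 40.0·(cos 109.3°, sin 109.3°) = (16.61, 41.79). NV is perpendicular to VL; with |VL| = 19.1 on the right of NV, L = V + 19.1·(0.9438, 0.3305) = (34.63, 48.10). Then |FL| = |L − F| = 59.27.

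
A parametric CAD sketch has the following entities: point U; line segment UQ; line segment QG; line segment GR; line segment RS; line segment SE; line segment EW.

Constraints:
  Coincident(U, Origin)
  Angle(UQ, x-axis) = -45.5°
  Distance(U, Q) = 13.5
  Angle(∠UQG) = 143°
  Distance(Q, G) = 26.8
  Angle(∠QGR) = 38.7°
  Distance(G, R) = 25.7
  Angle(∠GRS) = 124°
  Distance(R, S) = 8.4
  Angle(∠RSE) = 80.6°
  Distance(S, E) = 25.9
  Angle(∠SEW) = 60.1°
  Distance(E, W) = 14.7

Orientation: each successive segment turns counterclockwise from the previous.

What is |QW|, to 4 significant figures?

18.65

∠RSE = 80.6° gives SE at -71.80° from the x-axis; with |SE| = 25.9, E = (18.29, -20.62). ∠SEW = 60.1° gives EW at 48.10° from the x-axis; with |EW| = 14.7, W = (28.11, -9.681). Then |QW| = |W − Q| = 18.65.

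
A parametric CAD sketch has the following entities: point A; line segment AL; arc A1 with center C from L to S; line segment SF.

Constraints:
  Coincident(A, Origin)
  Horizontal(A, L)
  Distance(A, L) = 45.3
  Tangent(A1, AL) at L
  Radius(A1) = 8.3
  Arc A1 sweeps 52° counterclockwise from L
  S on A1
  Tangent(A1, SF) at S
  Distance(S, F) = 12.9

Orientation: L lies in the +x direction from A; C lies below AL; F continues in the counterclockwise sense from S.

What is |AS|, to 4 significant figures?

38.89

A is at the origin; AL is horizontal with |AL| = 45.3 and L on the +x side, so L = (45.30, 0.000). Since A1 is tangent to AL there, CL ⟂ AL, so C = L + (0, -8.3) = (45.30, -8.300). On A1, L sits at bearing 90° from C; a 52° counterclockwise sweep puts S at bearing 142°, so S = C + 8.3·(cos 142°, sin 142°) = (38.76, -3.190). Then |AS| = |S − A| = 38.89.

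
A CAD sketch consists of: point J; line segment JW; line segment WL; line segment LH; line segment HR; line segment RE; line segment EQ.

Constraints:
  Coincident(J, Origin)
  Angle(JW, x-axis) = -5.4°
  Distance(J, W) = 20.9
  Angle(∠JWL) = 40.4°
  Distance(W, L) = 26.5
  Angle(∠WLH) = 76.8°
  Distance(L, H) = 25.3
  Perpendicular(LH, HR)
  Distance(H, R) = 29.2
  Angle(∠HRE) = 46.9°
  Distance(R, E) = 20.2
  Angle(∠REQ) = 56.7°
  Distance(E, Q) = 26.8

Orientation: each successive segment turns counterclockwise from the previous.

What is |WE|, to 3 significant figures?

11.3

LH ⟂ HR, so HR runs at -32.6°; with |HR| = 29.2, R = (13.3, -20.0). ∠HRE = 46.9° gives RE at 100° from the x-axis; with |RE| = 20.2, E = (9.62, -0.153). Then |WE| = |E − W| = 11.3.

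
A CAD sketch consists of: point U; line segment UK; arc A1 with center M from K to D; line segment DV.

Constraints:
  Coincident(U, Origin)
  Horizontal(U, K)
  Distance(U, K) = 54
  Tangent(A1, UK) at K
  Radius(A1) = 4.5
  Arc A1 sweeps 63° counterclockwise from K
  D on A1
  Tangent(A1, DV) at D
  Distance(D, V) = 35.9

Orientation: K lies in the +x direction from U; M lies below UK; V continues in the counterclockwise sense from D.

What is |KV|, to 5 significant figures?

39.985

U is at the origin; UK is horizontal with |UK| = 54.0 and K on the +x side, so K = (54.000, 0.0000). Tangency of A1 to UK means the radius MK is perpendicular to UK, so M = K + (0, -4.5) = (54.000, -4.5000). On A1, K sits at bearing 90° from M; a 63° counterclockwise sweep puts D at bearing 153°, so D = M + 4.5·(cos 153°, sin 153°) = (49.990, -2.4570). Tangency of A1 to DV means the radius MD is perpendicular to DV, so DV runs along (−sin 153°, cos 153°); with |DV| = 35.9, V = (33.692, -34.444). Then |KV| = |V − K| = 39.985.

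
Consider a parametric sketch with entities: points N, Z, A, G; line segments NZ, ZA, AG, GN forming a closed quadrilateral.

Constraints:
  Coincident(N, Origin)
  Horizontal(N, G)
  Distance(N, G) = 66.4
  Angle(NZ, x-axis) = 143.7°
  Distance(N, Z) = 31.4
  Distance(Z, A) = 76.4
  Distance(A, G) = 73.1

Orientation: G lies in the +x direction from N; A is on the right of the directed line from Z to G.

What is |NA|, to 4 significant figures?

49.69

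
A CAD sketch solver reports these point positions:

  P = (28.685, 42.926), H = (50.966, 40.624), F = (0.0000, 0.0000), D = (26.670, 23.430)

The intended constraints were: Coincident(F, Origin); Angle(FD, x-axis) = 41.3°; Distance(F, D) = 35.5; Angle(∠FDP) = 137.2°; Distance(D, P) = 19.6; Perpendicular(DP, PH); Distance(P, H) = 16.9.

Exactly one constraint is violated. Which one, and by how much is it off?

Distance(P, H) = 16.9 — off by 5.50.

F = (0.00, 0.00) ✓; FD at 41.30° ✓; |FD| = 35.50 ✓; ∠FDP = 137.2° ✓; |DP| = 19.60 ✓; ∠(DP, PH) = 90.00° ✓; |PH| = 22.40 ✗.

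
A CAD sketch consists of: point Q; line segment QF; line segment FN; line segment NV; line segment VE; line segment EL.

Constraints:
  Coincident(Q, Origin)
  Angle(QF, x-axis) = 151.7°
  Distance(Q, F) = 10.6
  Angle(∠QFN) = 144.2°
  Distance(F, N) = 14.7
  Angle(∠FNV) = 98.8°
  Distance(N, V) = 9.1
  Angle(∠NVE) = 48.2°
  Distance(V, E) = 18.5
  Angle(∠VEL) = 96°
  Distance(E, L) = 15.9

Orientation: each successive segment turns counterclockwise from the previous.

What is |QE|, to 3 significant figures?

11.7

∠FNV = 98.8° gives NV at -91.3° from the x-axis; with |NV| = 9.1, V = (-24.1, -5.99). ∠NVE = 48.2° gives VE at 40.5° from the x-axis; with |VE| = 18.5, E = (-10.0, 6.02). Then |QE| = |E − Q| = 11.7.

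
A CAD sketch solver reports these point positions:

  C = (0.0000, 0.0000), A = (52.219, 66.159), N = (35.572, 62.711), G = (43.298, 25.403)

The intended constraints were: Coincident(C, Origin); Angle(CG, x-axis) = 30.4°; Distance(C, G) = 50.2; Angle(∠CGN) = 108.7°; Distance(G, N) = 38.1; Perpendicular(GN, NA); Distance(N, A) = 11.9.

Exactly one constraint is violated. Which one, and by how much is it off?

Distance(N, A) = 11.9 — off by 5.10.

C = (0.00, 0.00) ✓; CG at 30.40° ✓; |CG| = 50.20 ✓; ∠CGN = 108.7° ✓; |GN| = 38.10 ✓; ∠(GN, NA) = 90.00° ✓; |NA| = 17.00 ✗.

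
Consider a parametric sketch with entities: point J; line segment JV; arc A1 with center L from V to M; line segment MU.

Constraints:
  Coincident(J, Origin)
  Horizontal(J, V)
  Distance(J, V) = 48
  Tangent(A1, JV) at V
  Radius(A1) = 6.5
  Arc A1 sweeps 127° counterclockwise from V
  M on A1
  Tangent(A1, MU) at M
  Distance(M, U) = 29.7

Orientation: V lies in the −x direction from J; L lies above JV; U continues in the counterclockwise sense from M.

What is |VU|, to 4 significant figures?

36.41

J is at the origin; J and V share the same y with |JV| = 48.0 and V on the −x side, so V = (-48.00, 0.000). A1 meets JV tangentially, so LV is at right angles to JV, so L = V + (0, 6.5) = (-48.00, 6.500). On A1, V sits at bearing -90° from L; a 127° counterclockwise sweep puts M at bearing 37°, so M = L + 6.5·(cos 37°, sin 37°) = (-42.81, 10.41). A1 meets MU tangentially, so LM is at right angles to MU, so MU runs along (−sin 37°, cos 37°); with |MU| = 29.7, U = (-60.68, 34.13). Then |VU| = |U − V| = 36.41.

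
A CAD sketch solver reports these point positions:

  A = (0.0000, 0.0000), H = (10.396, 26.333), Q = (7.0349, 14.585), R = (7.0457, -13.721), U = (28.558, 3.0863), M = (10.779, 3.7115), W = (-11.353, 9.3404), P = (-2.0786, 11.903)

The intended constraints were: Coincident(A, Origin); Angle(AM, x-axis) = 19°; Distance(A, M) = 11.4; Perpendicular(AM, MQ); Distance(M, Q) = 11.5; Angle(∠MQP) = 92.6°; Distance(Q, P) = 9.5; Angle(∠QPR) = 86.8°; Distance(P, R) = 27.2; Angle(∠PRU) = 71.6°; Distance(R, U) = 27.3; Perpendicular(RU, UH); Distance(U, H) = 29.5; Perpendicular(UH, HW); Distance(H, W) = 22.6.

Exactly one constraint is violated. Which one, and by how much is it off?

Distance(H, W) = 22.6 — off by 5.00.

A = (0.00, 0.00) ✓; AM at 19.00° ✓; |AM| = 11.40 ✓; ∠(AM, MQ) = 90.00° ✓; |MQ| = 11.50 ✓; ∠MQP = 92.60° ✓; |QP| = 9.500 ✓; ∠QPR = 86.80° ✓; |PR| = 27.20 ✓; ∠PRU = 71.60° ✓; |RU| = 27.30 ✓; ∠(RU, UH) = 90.00° ✓; |UH| = 29.50 ✓; ∠(UH, HW) = 90.00° ✓; |HW| = 27.60 ✗.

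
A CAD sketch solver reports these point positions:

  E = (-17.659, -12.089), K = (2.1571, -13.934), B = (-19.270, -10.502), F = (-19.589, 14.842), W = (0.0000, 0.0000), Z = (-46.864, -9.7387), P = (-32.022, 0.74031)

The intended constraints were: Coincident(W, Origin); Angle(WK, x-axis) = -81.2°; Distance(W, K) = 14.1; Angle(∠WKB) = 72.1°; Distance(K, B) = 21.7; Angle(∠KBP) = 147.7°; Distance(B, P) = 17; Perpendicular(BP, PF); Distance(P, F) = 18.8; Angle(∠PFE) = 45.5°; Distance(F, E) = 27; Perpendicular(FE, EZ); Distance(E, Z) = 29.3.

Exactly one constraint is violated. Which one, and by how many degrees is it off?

Perpendicular(FE, EZ) — off by 8.70°.

W = (0.00, 0.00) ✓; WK at -81.20° ✓; |WK| = 14.10 ✓; ∠WKB = 72.10° ✓; |KB| = 21.70 ✓; ∠KBP = 147.7° ✓; |BP| = 17.00 ✓; ∠(BP, PF) = 90.00° ✓; |PF| = 18.80 ✓; ∠PFE = 45.50° ✓; |FE| = 27.00 ✓; ∠(FE, EZ) = 98.70° ✗; |EZ| = 29.30 ✓.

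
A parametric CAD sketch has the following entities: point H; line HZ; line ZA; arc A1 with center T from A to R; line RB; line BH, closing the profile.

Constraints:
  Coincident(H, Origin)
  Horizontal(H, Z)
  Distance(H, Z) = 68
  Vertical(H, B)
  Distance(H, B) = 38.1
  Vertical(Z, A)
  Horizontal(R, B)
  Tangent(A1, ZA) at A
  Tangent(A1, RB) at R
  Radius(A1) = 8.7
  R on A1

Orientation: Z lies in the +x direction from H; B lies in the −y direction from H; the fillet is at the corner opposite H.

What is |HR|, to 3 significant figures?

70.5

H is at the origin; HZ is horizontal with |HZ| = 68.0 and Z on the +x side, so Z = (68.0, 0.00). HB is vertical with |HB| = 38.1 and B on the −y side, so B = (0.00, -38.1). The virtual corner opposite H is at (68.0, -38.1). Tangency of A1 to ZA means the radius TA is perpendicular to ZA and tangency of A1 to RB means the radius TR is perpendicular to RB, with radius 8.7, so the center T sits 8.7 in from both sides at T = (59.3, -29.4). That places the tangent points at A = (68.0, -29.4) on ZA and R = (59.3, -38.1) on RB. Then |HR| = |R − H| = 70.5.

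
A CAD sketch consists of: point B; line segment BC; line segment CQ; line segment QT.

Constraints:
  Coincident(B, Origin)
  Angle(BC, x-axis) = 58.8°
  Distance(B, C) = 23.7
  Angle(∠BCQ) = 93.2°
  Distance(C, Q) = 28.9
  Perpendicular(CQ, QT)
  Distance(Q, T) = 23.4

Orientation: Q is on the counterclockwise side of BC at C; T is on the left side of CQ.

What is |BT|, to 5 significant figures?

30.224

∠BCQ = 93.2°, so CQ runs at 58.8° + (180° − 93.2°) = 145.60° from the x-axis; with |CQ| = 28.9, Q = C + 28.9·(cos 145.60°, sin 145.60°) = (-11.569, 36.600). The perpendicularity gives QT at right angles to CQ; with |QT| = 23.4 on the left of CQ, T = Q + 23.4·(-0.56497, -0.82511) = (-24.789, 17.292). Then |BT| = |T − B| = 30.224.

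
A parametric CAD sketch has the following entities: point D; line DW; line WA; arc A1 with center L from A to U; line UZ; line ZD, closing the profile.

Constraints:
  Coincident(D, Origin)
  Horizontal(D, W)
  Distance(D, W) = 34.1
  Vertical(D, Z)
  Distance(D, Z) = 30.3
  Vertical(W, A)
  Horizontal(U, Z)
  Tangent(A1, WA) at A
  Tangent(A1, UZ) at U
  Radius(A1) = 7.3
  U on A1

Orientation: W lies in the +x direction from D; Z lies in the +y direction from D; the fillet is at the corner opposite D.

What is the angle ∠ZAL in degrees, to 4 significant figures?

12.08°

D is at the origin; D and W share the same y with |DW| = 34.1 and W on the +x side, so W = (34.10, 0.000). D and Z share the same x with |DZ| = 30.3 and Z on the +y side, so Z = (0.000, 30.30). The virtual corner opposite D is at (34.10, 30.30). A1 meets WA tangentially, so LA is at right angles to WA and since A1 is tangent to UZ there, LU ⟂ UZ, with radius 7.3, so the center L sits 7.3 in from both sides at L = (26.80, 23.00). That places the tangent points at A = (34.10, 23.00) on WA and U = (26.80, 30.30) on UZ. Then cos ∠ZAL = AZ·AL / (|AZ||AL|), giving 12.08°.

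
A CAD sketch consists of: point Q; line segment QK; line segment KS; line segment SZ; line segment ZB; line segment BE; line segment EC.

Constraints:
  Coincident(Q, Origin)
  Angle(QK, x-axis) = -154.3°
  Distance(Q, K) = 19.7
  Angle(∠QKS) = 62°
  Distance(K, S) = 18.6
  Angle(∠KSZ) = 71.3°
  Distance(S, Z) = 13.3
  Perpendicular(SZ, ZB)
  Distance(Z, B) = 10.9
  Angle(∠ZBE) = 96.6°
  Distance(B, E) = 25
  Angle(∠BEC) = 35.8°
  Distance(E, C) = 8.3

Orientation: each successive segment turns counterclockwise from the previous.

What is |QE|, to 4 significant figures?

32.74

Q is at the origin; QK runs at -154.3° with length 19.7, so K = (-17.75, -8.543). ∠QKS = 62.0° gives KS at -36.30° from the x-axis; with |KS| = 18.6, S = (-2.761, -19.55). ∠KSZ = 71.3° gives SZ at 72.40° from the x-axis; with |SZ| = 13.3, Z = (1.261, -6.877). The perpendicularity gives ZB at right angles to SZ, so ZB runs at 162.4°; with |ZB| = 10.9, B = (-9.129, -3.581). ∠ZBE = 96.6° gives BE at -114.2° from the x-axis; with |BE| = 25.0, E = (-19.38, -26.38). Then |QE| = |E − Q| = 32.74.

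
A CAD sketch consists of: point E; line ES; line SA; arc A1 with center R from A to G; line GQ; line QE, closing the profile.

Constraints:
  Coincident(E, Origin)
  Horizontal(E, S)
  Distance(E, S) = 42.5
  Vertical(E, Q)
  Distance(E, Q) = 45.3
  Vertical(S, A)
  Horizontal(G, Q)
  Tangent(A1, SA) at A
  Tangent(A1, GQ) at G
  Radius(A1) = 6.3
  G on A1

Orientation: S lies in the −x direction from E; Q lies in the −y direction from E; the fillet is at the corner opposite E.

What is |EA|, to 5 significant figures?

57.682

E is at the origin; ES is horizontal with |ES| = 42.5 and S on the −x side, so S = (-42.500, 0.0000). EQ is vertical with |EQ| = 45.3 and Q on the −y side, so Q = (0.0000, -45.300). The virtual corner opposite E is at (-42.500, -45.300). Since A1 is tangent to SA there, RA ⟂ SA and since A1 is tangent to GQ there, RG ⟂ GQ, with radius 6.3, so the center R sits 6.3 in from both sides at R = (-36.200, -39.000). That places the tangent points at A = (-42.500, -39.000) on SA and G = (-36.200, -45.300) on GQ. Then |EA| = |A − E| = 57.682.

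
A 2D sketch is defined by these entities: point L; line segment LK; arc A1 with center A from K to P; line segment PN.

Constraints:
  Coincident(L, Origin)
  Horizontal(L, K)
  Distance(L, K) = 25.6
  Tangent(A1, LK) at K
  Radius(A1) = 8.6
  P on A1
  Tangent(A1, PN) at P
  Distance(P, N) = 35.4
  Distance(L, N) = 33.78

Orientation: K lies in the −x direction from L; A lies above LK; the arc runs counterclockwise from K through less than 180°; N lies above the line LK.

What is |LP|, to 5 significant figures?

18.781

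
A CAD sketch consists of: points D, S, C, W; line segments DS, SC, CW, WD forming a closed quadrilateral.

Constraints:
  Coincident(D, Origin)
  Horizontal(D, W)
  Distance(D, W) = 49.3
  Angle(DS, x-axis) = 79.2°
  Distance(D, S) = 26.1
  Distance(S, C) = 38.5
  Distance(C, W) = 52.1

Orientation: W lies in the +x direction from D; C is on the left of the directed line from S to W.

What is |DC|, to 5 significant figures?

60.866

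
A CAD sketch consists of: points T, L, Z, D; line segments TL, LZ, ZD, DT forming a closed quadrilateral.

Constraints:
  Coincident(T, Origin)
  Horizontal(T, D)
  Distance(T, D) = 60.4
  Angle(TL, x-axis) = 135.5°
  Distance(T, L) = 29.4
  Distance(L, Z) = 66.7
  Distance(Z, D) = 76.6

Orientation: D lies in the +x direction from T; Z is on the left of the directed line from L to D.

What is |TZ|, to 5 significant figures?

72.949

Checks: |LZ| = 66.70 ✓; |ZD| = 76.60 ✓.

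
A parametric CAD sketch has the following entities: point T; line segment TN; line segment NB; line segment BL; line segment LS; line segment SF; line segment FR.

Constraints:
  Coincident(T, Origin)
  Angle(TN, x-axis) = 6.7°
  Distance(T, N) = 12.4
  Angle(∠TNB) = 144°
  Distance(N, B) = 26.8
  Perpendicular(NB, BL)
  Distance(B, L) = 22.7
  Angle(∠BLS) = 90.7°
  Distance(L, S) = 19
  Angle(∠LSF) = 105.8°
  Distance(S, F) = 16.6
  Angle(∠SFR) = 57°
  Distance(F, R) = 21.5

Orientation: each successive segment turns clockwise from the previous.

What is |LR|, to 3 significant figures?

10.1

∠LSF = 105.8° gives SF at 77.2° from the x-axis; with |SF| = 16.6, F = (11.6, -6.18). ∠SFR = 57.0° gives FR at -45.8° from the x-axis; with |FR| = 21.5, R = (26.6, -21.6). Then |LR| = |R − L| = 10.1.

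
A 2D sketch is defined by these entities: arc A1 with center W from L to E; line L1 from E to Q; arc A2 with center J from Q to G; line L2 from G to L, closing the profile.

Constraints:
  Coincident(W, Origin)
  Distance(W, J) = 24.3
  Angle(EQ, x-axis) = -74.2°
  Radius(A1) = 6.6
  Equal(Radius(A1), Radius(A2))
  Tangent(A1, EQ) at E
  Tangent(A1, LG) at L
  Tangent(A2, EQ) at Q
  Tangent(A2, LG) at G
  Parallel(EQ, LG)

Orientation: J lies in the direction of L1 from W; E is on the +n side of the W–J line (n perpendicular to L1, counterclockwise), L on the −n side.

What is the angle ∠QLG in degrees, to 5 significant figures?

28.511°

The slot axis is L1's direction at -74.2°, so u = (cos -74.2°, sin -74.2°) = (0.27228, -0.96222) and n = (−sin -74.2°, cos -74.2°) = (0.96222, 0.27228). W is at the origin and J lies 24.3 along u from W, so J = 24.3·u = (6.6164, -23.382). Tangency of A1 to both parallel lines with radius 6.6 puts E and L at W ± 6.6·n: E = (6.3506, 1.7970), L = (-6.3506, -1.7970). Equal radii place Q and G the same way about J: Q = J + 6.6·n = (12.967, -21.585), G = J − 6.6·n = (0.26577, -25.179). Then cos ∠QLG = LQ·LG / (|LQ||LG|), giving 28.511°.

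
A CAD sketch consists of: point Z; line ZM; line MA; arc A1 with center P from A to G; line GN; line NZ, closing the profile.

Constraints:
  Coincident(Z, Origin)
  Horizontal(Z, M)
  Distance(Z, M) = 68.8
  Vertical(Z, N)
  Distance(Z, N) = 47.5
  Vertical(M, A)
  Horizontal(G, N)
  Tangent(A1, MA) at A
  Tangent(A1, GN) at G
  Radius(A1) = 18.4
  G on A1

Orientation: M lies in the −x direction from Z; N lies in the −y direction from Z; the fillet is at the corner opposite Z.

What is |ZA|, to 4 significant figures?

74.70

Z is at the origin; ZM is horizontal with |ZM| = 68.8 and M on the −x side, so M = (-68.80, 0.000). ZN is vertical with |ZN| = 47.5 and N on the −y side, so N = (0.000, -47.50). The virtual corner opposite Z is at (-68.80, -47.50). A1 meets MA tangentially, so PA is at right angles to MA and A1 meets GN tangentially, so PG is at right angles to GN, with radius 18.4, so the center P sits 18.4 in from both sides at P = (-50.40, -29.10). That places the tangent points at A = (-68.80, -29.10) on MA and G = (-50.40, -47.50) on GN. Then |ZA| = |A − Z| = 74.70.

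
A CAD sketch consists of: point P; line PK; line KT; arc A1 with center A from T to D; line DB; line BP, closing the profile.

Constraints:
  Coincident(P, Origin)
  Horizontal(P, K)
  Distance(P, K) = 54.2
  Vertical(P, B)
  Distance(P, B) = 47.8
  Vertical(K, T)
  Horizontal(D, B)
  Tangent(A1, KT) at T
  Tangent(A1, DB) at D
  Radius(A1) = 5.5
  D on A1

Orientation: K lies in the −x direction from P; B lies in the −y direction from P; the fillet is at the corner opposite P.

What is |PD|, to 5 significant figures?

68.239

P is at the origin; PK is horizontal with |PK| = 54.2 and K on the −x side, so K = (-54.200, 0.0000). P and B share the same x with |PB| = 47.8 and B on the −y side, so B = (0.0000, -47.800). The virtual corner opposite P is at (-54.200, -47.800). The tangent condition forces AT to be normal to KT and tangency of A1 to DB means the radius AD is perpendicular to DB, with radius 5.5, so the center A sits 5.5 in from both sides at A = (-48.700, -42.300). That places the tangent points at T = (-54.200, -42.300) on KT and D = (-48.700, -47.800) on DB. Then |PD| = |D − P| = 68.239.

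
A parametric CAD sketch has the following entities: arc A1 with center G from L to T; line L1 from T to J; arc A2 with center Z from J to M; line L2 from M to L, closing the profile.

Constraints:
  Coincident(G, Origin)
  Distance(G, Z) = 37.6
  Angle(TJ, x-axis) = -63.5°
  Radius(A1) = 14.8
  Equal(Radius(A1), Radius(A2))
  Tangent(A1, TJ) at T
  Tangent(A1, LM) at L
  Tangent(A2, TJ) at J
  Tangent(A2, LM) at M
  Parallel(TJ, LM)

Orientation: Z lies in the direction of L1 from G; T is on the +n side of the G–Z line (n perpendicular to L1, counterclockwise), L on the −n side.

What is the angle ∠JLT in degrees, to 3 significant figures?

51.8°

The slot axis is L1's direction at -63.5°, so u = (cos -63.5°, sin -63.5°) = (0.446, -0.895) and n = (−sin -63.5°, cos -63.5°) = (0.895, 0.446). G is at the origin and Z lies 37.6 along u from G, so Z = 37.6·u = (16.8, -33.6). Tangency of A1 to both parallel lines with radius 14.8 puts T and L at G ± 14.8·n: T = (13.2, 6.60), L = (-13.2, -6.60). Equal radii place J and M the same way about Z: J = Z + 14.8·n = (30.0, -27.0), M = Z − 14.8·n = (3.53, -40.3). Then cos ∠JLT = LJ·LT / (|LJ||LT|), giving 51.8°.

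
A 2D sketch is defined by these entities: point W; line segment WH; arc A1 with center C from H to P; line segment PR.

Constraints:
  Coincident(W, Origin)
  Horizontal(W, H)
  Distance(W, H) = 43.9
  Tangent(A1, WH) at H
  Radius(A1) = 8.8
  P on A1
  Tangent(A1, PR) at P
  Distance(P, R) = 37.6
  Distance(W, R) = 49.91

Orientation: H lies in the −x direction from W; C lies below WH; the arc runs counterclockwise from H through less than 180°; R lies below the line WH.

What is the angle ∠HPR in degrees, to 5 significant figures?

114.30°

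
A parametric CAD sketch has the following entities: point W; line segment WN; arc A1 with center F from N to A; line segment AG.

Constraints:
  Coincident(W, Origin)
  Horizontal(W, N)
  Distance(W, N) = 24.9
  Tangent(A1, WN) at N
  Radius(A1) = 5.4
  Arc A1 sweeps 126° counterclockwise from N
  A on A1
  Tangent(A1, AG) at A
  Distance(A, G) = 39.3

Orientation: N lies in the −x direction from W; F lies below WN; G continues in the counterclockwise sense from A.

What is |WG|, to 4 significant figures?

40.84

W is at the origin; W and N share the same y with |WN| = 24.9 and N on the −x side, so N = (-24.90, 0.000). Tangency of A1 to WN means the radius FN is perpendicular to WN, so F = N + (0, -5.4) = (-24.90, -5.400). On A1, N sits at bearing 90° from F; a 126° counterclockwise sweep puts A at bearing 216°, so A = F + 5.4·(cos 216°, sin 216°) = (-29.27, -8.574). A1 meets AG tangentially, so FA is at right angles to AG, so AG runs along (−sin 216°, cos 216°); with |AG| = 39.3, G = (-6.169, -40.37). Then |WG| = |G − W| = 40.84.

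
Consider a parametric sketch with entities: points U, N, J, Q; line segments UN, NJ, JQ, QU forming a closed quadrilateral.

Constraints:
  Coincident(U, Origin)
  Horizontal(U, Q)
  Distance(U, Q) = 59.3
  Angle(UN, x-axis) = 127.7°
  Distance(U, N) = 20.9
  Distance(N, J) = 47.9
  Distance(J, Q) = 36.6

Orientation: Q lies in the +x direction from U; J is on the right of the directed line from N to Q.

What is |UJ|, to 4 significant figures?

28.15

U is at the origin; U and Q share the same y with |UQ| = 59.3 and Q in +x, so Q = (59.3, 0). UN runs at 127.7° with |UN| = 20.9, so N = (-12.78, 16.54). J is determined by |NJ| = 47.9 and |JQ| = 36.6 together: it lies at the intersection of circle(N, 47.9) and circle(Q, 36.6). With |NQ| = 73.95, the foot of the radical line on NQ is 43.43 from N and the perpendicular offset is √(47.9² − 43.43²) = 20.20. Taking the right-of-NQ solution: J = (25.04, -12.86).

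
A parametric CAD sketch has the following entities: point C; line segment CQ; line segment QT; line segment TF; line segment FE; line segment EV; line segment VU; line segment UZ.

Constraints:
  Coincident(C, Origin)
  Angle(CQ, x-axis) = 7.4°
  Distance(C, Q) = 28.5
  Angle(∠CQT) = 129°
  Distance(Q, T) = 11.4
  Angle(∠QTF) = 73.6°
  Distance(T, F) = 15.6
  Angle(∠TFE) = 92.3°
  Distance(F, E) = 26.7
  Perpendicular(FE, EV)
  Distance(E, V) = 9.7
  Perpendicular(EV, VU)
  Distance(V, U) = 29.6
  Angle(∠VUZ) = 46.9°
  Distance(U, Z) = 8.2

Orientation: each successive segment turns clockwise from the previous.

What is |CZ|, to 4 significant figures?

25.88

C is at the origin; CQ runs at 7.4° with length 28.5, so Q = (28.26, 3.671). ∠CQT = 129.0° gives QT at -43.60° from the x-axis; with |QT| = 11.4, T = (36.52, -4.191). ∠QTF = 73.6° gives TF at -150.0° from the x-axis; with |TF| = 15.6, F = (23.01, -11.99). ∠TFE = 92.3° gives FE at 122.3° from the x-axis; with |FE| = 26.7, E = (8.741, 10.58). FE ⟂ EV, so EV runs at 32.30°; with |EV| = 9.7, V = (16.94, 15.76). EV ⟂ VU, so VU runs at -57.70°; with |VU| = 29.6, U = (32.76, -9.259). ∠VUZ = 46.9° gives UZ at 169.2° from the x-axis; with |UZ| = 8.2, Z = (24.70, -7.723). Then |CZ| = |Z − C| = 25.88.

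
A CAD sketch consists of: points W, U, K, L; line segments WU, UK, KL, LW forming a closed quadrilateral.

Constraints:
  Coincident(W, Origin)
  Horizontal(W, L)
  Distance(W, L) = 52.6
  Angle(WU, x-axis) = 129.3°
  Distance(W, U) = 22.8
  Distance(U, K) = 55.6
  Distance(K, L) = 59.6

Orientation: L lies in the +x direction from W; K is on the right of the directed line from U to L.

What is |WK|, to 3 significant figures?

35.0

Checks: |UK| = 55.60 ✓; |KL| = 59.60 ✓.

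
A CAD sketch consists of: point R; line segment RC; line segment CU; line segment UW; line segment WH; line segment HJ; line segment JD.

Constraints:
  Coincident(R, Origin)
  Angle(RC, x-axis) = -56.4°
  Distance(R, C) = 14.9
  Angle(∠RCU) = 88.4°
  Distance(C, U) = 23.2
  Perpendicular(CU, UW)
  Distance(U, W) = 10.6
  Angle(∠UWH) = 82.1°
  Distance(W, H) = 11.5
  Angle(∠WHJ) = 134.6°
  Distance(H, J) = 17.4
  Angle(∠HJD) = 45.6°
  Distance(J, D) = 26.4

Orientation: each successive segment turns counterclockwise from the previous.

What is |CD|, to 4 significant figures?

27.61

∠WHJ = 134.6° gives HJ at -91.50° from the x-axis; with |HJ| = 17.4, J = (12.24, -15.63). ∠HJD = 45.6° gives JD at 42.90° from the x-axis; with |JD| = 26.4, D = (31.58, 2.344). Then |CD| = |D − C| = 27.61.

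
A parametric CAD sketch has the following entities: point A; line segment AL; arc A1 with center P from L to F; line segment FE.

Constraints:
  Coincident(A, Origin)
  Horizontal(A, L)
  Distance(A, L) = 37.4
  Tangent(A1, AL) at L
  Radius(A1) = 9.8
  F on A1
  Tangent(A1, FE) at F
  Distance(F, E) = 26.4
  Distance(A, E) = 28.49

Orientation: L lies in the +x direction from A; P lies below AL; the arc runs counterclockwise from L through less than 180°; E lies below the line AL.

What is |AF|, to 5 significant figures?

29.829

A is at the origin; A and L share the same y with |AL| = 37.4 and L on the +x side, so L = (37.400, 0.0000). Tangency of A1 to AL means the radius PL is perpendicular to AL, so P = L + (0, -9.8) = (37.400, -9.8000). Since PF ⟂ FE (tangency), |PE| = √(9.8² + 26.4²) = 28.160 regardless of where F sits on A1. So E lies on both circle(A, 28.49) and circle(P, 28.160); the below-AL intersection is E = (13.686, -24.987). F is the foot of the tangent from E: F = (29.573, -3.9026).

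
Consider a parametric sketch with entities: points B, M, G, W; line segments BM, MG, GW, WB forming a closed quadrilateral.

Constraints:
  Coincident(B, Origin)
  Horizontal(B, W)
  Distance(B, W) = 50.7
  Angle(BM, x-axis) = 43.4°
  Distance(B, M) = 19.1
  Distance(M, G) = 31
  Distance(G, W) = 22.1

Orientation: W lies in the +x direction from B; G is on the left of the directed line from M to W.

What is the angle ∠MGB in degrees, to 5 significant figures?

10.856°

Checks: |MG| = 31.00 ✓; |GW| = 22.10 ✓.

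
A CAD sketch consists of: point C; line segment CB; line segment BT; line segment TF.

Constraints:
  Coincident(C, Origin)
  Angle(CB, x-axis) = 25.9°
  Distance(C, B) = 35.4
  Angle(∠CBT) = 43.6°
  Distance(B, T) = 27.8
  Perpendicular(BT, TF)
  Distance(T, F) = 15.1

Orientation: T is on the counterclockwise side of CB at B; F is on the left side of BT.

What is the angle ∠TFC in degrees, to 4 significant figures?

166.9°

C is at the origin; CB runs at 25.9° with length 35.4, so B = 35.4·(cos 25.9°, sin 25.9°) = (31.84, 15.46). ∠CBT = 43.6°, so BT runs at 25.9° + (180° − 43.6°) = 162.3° from the x-axis; with |BT| = 27.8, T = B + 27.8·(cos 162.3°, sin 162.3°) = (5.360, 23.91). BT is perpendicular to TF; with |TF| = 15.1 on the left of BT, F = T + 15.1·(-0.3040, -0.9527) = (0.7695, 9.530). Then cos ∠TFC = FT·FC / (|FT||FC|), giving 166.9°.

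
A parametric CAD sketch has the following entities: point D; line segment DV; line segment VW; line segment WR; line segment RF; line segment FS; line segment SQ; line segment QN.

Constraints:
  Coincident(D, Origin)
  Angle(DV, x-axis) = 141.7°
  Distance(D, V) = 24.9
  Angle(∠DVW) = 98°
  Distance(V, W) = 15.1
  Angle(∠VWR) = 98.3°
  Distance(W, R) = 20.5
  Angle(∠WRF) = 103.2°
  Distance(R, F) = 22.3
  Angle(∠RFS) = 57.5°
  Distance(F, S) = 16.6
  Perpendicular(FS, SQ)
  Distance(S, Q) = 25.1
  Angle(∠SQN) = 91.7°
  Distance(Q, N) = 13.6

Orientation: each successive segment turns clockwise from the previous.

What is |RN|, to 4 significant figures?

11.20

D is at the origin; DV runs at 141.7° with length 24.9, so V = (-19.54, 15.43). ∠DVW = 98.0° gives VW at 59.70° from the x-axis; with |VW| = 15.1, W = (-11.92, 28.47). ∠VWR = 98.3° gives WR at -22.00° from the x-axis; with |WR| = 20.5, R = (7.085, 20.79). ∠WRF = 103.2° gives RF at -98.80° from the x-axis; with |RF| = 22.3, F = (3.673, -1.247). ∠RFS = 57.5° gives FS at 138.7° from the x-axis; with |FS| = 16.6, S = (-8.798, 9.709). The perpendicularity gives SQ at right angles to FS, so SQ runs at 48.70°; with |SQ| = 25.1, Q = (7.768, 28.57). ∠SQN = 91.7° gives QN at -39.60° from the x-axis; with |QN| = 13.6, N = (18.25, 19.90). Then |RN| = |N − R| = 11.20.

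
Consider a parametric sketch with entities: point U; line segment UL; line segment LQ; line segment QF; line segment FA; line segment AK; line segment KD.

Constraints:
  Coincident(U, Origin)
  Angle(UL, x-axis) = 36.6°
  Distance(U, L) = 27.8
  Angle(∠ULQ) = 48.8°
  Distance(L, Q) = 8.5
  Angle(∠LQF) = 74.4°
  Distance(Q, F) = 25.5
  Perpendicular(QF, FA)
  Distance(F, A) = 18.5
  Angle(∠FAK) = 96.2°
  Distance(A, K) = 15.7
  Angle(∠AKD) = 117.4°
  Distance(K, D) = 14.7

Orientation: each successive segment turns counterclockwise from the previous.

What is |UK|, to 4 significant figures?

36.08

U is at the origin; UL runs at 36.6° with length 27.8, so L = (22.32, 16.58). ∠ULQ = 48.8° gives LQ at 167.8° from the x-axis; with |LQ| = 8.5, Q = (14.01, 18.37). ∠LQF = 74.4° gives QF at -86.60° from the x-axis; with |QF| = 25.5, F = (15.52, -7.084). The perpendicularity gives FA at right angles to QF, so FA runs at 3.400°; with |FA| = 18.5, A = (33.99, -5.987). ∠FAK = 96.2° gives AK at 87.20° from the x-axis; with |AK| = 15.7, K = (34.76, 9.695). Then |UK| = |K − U| = 36.08.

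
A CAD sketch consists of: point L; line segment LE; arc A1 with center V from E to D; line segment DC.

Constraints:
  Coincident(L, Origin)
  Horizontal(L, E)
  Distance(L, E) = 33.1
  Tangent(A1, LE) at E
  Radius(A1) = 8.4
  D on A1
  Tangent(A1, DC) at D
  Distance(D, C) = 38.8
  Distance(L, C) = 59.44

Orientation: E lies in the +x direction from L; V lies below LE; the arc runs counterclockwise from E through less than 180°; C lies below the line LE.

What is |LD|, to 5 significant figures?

27.126

Checks: L = (0.00, 0.00) ✓; |LE| = 33.10 ✓; |VD| = 8.400 ✓; ∠(VD, DC) = 90.00° ✓; |DC| = 38.80 ✓; |LC| = 59.44 ✓.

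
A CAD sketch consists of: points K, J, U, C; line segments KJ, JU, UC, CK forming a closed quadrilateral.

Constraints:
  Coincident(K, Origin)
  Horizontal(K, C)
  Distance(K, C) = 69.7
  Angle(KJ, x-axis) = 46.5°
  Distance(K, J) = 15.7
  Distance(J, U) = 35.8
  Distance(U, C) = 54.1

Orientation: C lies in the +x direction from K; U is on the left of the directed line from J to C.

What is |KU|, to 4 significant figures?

51.45

K is at the origin; KC is horizontal with |KC| = 69.7 and C in +x, so C = (69.7, 0). KJ runs at 46.5° with |KJ| = 15.7, so J = (10.81, 11.39). U is determined by |JU| = 35.8 and |UC| = 54.1 together: it lies at the intersection of circle(J, 35.8) and circle(C, 54.1). With |JC| = 59.98, the foot of the radical line on JC is 16.28 from J and the perpendicular offset is √(35.8² − 16.28²) = 31.88. Taking the left-of-JC solution: U = (32.84, 39.60).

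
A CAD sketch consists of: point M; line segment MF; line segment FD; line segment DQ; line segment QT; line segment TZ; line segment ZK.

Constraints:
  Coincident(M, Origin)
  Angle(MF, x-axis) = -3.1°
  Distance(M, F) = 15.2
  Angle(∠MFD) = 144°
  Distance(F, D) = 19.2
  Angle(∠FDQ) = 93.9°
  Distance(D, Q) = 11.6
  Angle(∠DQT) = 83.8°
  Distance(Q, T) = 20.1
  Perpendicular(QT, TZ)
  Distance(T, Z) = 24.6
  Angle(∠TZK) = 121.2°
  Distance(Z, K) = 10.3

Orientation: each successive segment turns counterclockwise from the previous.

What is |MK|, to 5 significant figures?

35.523

QT is perpendicular to TZ, so TZ runs at -54.800°; with |TZ| = 24.6, Z = (23.430, -11.936). ∠TZK = 121.2° gives ZK at 4.0000° from the x-axis; with |ZK| = 10.3, K = (33.705, -11.217). Then |MK| = |K − M| = 35.523.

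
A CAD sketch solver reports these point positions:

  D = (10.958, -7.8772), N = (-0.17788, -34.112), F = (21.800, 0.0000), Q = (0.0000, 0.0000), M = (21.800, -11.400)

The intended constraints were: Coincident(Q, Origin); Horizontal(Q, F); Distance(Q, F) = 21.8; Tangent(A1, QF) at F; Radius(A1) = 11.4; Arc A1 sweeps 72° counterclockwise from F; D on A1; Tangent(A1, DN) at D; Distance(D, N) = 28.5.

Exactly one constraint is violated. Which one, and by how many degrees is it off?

Tangent(A1, DN) at D — off by 5.00°.

Q = (0.00, 0.00) ✓; Q.y = 0.00, F.y = 0.00 ✓; |QF| = 21.80 ✓; ∠(MF, FQ) = 90.00° ✓; |MF| = 11.40 ✓; bearing(M→D) − bearing(M→F) = 72.00° ✓; |MD| = 11.40 ✓; ∠(MD, DN) = 95.00° ✗; |DN| = 28.50 ✓.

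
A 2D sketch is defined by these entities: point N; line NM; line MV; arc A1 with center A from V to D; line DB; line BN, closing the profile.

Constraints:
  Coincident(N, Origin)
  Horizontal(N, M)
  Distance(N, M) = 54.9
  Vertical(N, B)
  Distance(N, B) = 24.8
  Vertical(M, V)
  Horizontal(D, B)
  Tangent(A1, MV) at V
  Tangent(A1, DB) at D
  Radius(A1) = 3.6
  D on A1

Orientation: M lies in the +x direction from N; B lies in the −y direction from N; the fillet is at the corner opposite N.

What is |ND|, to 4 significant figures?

56.98

The virtual corner opposite N is at (54.90, -24.80). The tangent condition forces AV to be normal to MV and A1 meets DB tangentially, so AD is at right angles to DB, with radius 3.6, so the center A sits 3.6 in from both sides at A = (51.30, -21.20). That places the tangent points at V = (54.90, -21.20) on MV and D = (51.30, -24.80) on DB. Then |ND| = |D − N| = 56.98.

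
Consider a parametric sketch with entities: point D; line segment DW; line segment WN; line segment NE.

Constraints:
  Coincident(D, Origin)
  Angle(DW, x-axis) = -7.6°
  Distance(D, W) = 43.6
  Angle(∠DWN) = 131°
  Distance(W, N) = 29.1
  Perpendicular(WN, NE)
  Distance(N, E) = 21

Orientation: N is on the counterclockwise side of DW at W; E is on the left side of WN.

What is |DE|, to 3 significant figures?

58.9

D is at the origin; DW runs at -7.6° with length 43.6, so W = 43.6·(cos -7.6°, sin -7.6°) = (43.2, -5.77). ∠DWN = 131.0°, so WN runs at -7.6° + (180° − 131.0°) = 41.4° from the x-axis; with |WN| = 29.1, N = W + 29.1·(cos 41.4°, sin 41.4°) = (65.0, 13.5). WN ⟂ NE; with |NE| = 21.0 on the left of WN, E = N + 21.0·(-0.661, 0.750) = (51.2, 29.2). Then |DE| = |E − D| = 58.9.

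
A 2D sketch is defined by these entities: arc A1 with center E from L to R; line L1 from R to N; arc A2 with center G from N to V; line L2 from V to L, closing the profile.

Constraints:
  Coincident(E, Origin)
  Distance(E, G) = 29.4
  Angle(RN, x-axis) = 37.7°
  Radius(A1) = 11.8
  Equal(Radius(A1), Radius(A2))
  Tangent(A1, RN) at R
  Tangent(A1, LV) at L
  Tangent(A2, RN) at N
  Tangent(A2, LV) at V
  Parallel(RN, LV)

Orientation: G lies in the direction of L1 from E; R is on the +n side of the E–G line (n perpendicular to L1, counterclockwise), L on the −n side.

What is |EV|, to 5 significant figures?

31.680

The slot axis is L1's direction at 37.7°, so u = (cos 37.7°, sin 37.7°) = (0.79122, 0.61153) and n = (−sin 37.7°, cos 37.7°) = (-0.61153, 0.79122). E is at the origin and G lies 29.4 along u from E, so G = 29.4·u = (23.262, 17.979). Tangency of A1 to both parallel lines with radius 11.8 puts R and L at E ± 11.8·n: R = (-7.2160, 9.3364), L = (7.2160, -9.3364). Equal radii place N and V the same way about G: N = G + 11.8·n = (16.046, 27.315), V = G − 11.8·n = (30.478, 8.6425). Then |EV| = |V − E| = 31.680.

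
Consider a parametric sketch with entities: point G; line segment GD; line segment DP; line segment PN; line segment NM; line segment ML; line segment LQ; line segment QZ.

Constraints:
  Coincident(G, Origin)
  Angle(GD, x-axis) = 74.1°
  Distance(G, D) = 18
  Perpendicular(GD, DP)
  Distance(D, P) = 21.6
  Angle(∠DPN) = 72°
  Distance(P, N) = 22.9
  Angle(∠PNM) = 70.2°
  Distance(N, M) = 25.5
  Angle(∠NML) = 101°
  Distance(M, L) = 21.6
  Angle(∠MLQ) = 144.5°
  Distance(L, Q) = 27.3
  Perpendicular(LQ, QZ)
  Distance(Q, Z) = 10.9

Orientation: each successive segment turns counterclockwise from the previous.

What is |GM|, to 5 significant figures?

13.117

G is at the origin; GD runs at 74.1° with length 18.0, so D = (4.9313, 17.311). GD ⟂ DP, so DP runs at 164.10°; with |DP| = 21.6, P = (-15.842, 23.229). ∠DPN = 72.0° gives PN at -87.900° from the x-axis; with |PN| = 22.9, N = (-15.003, 0.34424). ∠PNM = 70.2° gives NM at 21.900° from the x-axis; with |NM| = 25.5, M = (8.6566, 9.8554). Then |GM| = |M − G| = 13.117.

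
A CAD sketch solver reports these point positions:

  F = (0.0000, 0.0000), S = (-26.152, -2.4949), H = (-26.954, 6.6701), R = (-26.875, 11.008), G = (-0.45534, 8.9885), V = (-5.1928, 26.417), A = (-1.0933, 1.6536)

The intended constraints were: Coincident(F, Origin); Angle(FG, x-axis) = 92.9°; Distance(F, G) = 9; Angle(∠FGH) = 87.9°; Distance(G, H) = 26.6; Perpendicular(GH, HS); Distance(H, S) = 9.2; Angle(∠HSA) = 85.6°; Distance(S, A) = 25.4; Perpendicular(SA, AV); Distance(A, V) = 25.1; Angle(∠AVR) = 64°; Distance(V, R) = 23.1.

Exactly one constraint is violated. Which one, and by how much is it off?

Distance(V, R) = 23.1 — off by 3.50.

F = (0.00, 0.00) ✓; FG at 92.90° ✓; |FG| = 9.000 ✓; ∠FGH = 87.90° ✓; |GH| = 26.60 ✓; ∠(GH, HS) = 90.00° ✓; |HS| = 9.200 ✓; ∠HSA = 85.60° ✓; |SA| = 25.40 ✓; ∠(SA, AV) = 90.00° ✓; |AV| = 25.10 ✓; ∠AVR = 64.00° ✓; |VR| = 26.60 ✗.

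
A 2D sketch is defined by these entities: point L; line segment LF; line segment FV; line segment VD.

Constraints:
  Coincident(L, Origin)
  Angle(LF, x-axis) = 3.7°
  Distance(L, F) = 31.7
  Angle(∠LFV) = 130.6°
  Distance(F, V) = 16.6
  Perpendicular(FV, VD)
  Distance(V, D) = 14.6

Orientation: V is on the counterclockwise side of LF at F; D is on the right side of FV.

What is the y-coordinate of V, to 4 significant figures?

15.32

L is at the origin; LF runs at 3.7° with length 31.7, so F = 31.7·(cos 3.7°, sin 3.7°) = (31.63, 2.046). ∠LFV = 130.6°, so FV runs at 3.7° + (180° − 130.6°) = 53.10° from the x-axis; with |FV| = 16.6, V = F + 16.6·(cos 53.10°, sin 53.10°) = (41.60, 15.32). So V.y = 15.32.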